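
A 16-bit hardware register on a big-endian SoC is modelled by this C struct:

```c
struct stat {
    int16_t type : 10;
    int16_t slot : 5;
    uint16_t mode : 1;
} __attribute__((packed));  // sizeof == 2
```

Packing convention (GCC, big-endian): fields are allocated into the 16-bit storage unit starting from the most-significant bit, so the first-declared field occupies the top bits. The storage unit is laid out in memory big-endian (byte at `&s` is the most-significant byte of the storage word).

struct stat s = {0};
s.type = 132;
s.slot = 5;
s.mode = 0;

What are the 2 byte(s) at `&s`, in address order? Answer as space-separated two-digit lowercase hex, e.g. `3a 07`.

21 0a

type:10 = 132 → 0x84 << 6 → word 0x2100
slot:5 = 5 → 0x5 << 1 → word 0x210a
mode:1 = 0 → 0x0 << 0 → word 0x210a
word = 0x210a → big-endian bytes:
  [0]=0x21  [1]=0x0a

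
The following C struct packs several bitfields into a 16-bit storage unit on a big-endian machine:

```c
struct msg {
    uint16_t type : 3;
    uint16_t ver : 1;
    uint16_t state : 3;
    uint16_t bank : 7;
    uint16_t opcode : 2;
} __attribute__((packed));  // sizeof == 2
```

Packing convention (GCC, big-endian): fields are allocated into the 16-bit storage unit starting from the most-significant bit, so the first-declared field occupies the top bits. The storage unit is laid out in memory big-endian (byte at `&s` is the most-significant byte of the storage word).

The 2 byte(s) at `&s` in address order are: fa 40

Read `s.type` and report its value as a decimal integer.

[0]=0xfa [1]=0x40 (big-endian) → word 0xfa40
type [13+:3] = (word>>13) & 0x7 = 7  ←
ver [12+:1] = (word>>12) & 0x1 = 1
state [9+:3] = (word>>9) & 0x7 = 5
bank [2+:7] = (word>>2) & 0x7f = 16
opcode [0+:2] = (word>>0) & 0x3 = 0

7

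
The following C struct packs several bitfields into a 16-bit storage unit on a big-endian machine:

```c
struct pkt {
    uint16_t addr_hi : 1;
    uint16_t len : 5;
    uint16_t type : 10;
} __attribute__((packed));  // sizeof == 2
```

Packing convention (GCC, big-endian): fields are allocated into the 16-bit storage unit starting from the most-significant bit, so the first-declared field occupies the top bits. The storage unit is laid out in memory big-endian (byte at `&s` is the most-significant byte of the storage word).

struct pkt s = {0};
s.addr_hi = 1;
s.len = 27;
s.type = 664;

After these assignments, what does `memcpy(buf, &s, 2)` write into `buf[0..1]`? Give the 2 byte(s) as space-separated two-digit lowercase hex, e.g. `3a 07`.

ee 98

[15+:1] addr_hi=1 & 0x1 = 0x1; word=0x8000
[10+:5] len=27 & 0x1f = 0x1b; word=0xec00
[0+:10] type=664 & 0x3ff = 0x298; word=0xee98
word = 0xee98 → big-endian bytes:
  [0]=0xee  [1]=0x98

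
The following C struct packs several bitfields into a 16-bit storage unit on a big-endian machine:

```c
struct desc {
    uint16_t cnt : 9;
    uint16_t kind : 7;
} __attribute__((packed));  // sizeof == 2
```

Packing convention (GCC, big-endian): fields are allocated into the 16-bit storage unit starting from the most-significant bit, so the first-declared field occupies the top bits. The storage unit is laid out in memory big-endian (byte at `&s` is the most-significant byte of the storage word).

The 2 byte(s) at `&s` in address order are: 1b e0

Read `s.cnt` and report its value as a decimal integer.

55

[0]=0x1b [1]=0xe0 (big-endian) → word 0x1be0
cnt [7+:9] = (word>>7) & 0x1ff = 55  ←
kind [0+:7] = (word>>0) & 0x7f = 96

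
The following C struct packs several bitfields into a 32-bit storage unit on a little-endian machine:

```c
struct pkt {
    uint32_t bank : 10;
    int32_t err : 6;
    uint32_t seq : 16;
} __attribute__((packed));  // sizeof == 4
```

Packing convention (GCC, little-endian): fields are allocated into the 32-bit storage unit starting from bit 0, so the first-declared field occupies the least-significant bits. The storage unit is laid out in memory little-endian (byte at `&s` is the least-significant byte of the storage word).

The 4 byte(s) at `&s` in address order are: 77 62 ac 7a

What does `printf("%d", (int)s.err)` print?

[0]=0x77 [1]=0x62 [2]=0xac [3]=0x7a (little-endian) → word 0x7aac6277
bank [0+:10] = (word>>0) & 0x3ff = 631
err [10+:6] = (word>>10) & 0x3f = 24  ←
seq [16+:16] = (word>>16) & 0xffff = 31404
err signed 6b, MSB=0: value = 24

24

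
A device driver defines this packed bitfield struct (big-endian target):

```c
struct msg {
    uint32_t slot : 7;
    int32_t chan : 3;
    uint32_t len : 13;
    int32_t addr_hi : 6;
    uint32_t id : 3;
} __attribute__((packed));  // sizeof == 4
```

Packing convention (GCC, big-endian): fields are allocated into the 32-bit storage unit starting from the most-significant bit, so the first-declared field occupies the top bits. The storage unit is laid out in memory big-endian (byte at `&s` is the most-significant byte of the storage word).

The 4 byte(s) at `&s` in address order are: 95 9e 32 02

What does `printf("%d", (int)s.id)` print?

2

[0]=0x95 [1]=0x9e [2]=0x32 [3]=0x02 (big-endian) → word 0x959e3202
slot [25+:7] = (word>>25) & 0x7f = 74
chan [22+:3] = (word>>22) & 0x7 = 6
len [9+:13] = (word>>9) & 0x1fff = 3865
addr_hi [3+:6] = (word>>3) & 0x3f = 0
id [0+:3] = (word>>0) & 0x7 = 2  ←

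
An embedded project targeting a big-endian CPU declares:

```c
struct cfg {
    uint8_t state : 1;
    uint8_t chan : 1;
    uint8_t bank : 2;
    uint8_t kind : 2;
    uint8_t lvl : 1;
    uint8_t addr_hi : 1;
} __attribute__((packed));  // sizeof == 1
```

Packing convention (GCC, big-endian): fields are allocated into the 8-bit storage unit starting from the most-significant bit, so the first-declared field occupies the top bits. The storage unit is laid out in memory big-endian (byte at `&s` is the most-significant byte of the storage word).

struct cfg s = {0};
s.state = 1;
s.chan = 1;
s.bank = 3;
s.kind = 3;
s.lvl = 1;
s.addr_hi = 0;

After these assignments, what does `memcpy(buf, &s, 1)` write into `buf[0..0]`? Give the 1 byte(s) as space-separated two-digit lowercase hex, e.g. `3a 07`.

state:1 = 1 → 0x1 << 7 → word 0x80
chan:1 = 1 → 0x1 << 6 → word 0xc0
bank:2 = 3 → 0x3 << 4 → word 0xf0
kind:2 = 3 → 0x3 << 2 → word 0xfc
lvl:1 = 1 → 0x1 << 1 → word 0xfe
addr_hi:1 = 0 → 0x0 << 0 → word 0xfe
word = 0xfe → big-endian bytes:
  [0]=0xfe

fe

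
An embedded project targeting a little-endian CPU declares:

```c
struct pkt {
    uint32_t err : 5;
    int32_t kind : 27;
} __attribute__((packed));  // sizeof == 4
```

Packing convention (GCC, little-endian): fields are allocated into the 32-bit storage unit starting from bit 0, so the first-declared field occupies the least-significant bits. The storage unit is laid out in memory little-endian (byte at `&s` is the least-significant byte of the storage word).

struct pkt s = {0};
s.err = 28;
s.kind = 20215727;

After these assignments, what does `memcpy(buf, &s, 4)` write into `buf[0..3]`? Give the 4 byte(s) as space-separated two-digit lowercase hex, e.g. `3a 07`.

fc f5 8e 26

[0+:5] err=28 & 0x1f = 0x1c; word=0x0000001c
[5+:27] kind=20215727 & 0x7ffffff = 0x13477af; word=0x268ef5fc
word = 0x268ef5fc → little-endian bytes:
  [0]=0xfc  [1]=0xf5  [2]=0x8e  [3]=0x26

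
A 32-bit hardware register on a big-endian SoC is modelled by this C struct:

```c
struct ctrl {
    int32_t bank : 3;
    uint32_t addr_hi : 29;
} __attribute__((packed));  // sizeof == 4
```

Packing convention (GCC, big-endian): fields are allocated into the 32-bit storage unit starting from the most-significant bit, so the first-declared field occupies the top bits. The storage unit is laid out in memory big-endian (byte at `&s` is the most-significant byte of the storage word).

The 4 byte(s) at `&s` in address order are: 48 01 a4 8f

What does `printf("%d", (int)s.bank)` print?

2

[0]=0x48 [1]=0x01 [2]=0xa4 [3]=0x8f (big-endian) → word 0x4801a48f
bank:3 @ bit 29 → (0x4801a48f>>29)&0x7 = 0x2  ←
addr_hi:29 @ bit 0 → (0x4801a48f>>0)&0x1fffffff = 0x801a48f
bank signed 3b, MSB=0: value = 2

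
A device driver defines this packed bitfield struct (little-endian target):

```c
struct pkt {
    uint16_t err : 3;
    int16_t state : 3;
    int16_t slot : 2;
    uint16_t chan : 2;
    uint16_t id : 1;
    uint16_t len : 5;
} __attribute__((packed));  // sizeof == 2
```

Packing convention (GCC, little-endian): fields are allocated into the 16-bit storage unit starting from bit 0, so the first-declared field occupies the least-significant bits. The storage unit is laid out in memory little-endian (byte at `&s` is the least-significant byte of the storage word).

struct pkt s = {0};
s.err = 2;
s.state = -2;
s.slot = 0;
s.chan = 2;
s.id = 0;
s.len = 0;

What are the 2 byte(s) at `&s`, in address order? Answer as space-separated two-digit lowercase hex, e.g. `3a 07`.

32 02

err:3 = 2 → 0x2 << 0 → word 0x0002
state:3 = -2 → 0x6 << 3 → word 0x0032
slot:2 = 0 → 0x0 << 6 → word 0x0032
chan:2 = 2 → 0x2 << 8 → word 0x0232
id:1 = 0 → 0x0 << 10 → word 0x0232
len:5 = 0 → 0x0 << 11 → word 0x0232
word = 0x0232 → little-endian bytes:
  [0]=0x32  [1]=0x02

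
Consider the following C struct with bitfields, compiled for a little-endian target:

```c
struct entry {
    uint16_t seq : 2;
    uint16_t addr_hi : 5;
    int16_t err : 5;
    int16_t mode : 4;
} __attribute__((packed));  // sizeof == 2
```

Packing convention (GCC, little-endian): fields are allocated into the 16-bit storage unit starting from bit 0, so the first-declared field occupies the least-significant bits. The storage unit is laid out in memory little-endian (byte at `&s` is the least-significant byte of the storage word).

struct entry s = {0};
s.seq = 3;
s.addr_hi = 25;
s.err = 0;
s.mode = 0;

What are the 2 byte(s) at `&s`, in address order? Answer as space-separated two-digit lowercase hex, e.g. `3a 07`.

seq (2b) val=3 bits=0x3 at bit 0: 0x0003
addr_hi (5b) val=25 bits=0x19 at bit 2: 0x0067
err (5b) val=0 bits=0x0 at bit 7: 0x0067
mode (4b) val=0 bits=0x0 at bit 12: 0x0067
word = 0x0067 → little-endian bytes:
  [0]=0x67  [1]=0x00

67 00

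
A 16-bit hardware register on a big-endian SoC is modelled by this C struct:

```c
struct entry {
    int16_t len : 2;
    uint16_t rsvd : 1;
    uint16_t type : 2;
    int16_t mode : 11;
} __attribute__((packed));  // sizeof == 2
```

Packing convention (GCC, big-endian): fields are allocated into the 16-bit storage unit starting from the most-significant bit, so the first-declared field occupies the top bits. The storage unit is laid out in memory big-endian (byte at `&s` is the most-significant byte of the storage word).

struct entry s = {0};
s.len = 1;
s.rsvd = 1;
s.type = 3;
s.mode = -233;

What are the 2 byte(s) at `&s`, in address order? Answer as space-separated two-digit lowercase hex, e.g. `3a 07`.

[14+:2] len=1 & 0x3 = 0x1; word=0x4000
[13+:1] rsvd=1 & 0x1 = 0x1; word=0x6000
[11+:2] type=3 & 0x3 = 0x3; word=0x7800
[0+:11] mode=-233 & 0x7ff = 0x717; word=0x7f17
word = 0x7f17 → big-endian bytes:
  [0]=0x7f  [1]=0x17

7f 17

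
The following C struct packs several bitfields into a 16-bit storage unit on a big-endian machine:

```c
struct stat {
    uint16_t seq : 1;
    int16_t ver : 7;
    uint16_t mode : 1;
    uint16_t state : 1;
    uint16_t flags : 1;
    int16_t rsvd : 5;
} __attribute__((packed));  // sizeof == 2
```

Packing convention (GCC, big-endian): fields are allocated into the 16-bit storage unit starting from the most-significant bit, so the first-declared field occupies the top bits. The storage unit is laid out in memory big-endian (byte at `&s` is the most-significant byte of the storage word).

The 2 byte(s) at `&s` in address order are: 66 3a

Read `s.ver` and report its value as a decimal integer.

-26

[0]=0x66 [1]=0x3a (big-endian) → word 0x663a
seq:1 @ bit 15 → (0x663a>>15)&0x1 = 0x0
ver:7 @ bit 8 → (0x663a>>8)&0x7f = 0x66  ←
mode:1 @ bit 7 → (0x663a>>7)&0x1 = 0x0
state:1 @ bit 6 → (0x663a>>6)&0x1 = 0x0
flags:1 @ bit 5 → (0x663a>>5)&0x1 = 0x1
rsvd:5 @ bit 0 → (0x663a>>0)&0x1f = 0x1a
ver signed 7b, MSB=1: 102 - 128 = -26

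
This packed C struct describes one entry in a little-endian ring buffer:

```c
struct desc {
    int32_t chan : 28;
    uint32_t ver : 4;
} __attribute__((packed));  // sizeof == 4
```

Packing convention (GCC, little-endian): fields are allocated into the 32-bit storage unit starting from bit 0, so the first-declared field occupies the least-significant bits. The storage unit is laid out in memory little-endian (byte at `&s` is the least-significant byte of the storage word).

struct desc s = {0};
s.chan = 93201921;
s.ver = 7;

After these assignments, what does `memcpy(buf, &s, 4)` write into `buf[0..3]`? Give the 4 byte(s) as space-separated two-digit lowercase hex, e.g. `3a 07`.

[0+:28] chan=93201921 & 0xfffffff = 0x58e2601; word=0x058e2601
[28+:4] ver=7 & 0xf = 0x7; word=0x758e2601
word = 0x758e2601 → little-endian bytes:
  [0]=0x01  [1]=0x26  [2]=0x8e  [3]=0x75

01 26 8e 75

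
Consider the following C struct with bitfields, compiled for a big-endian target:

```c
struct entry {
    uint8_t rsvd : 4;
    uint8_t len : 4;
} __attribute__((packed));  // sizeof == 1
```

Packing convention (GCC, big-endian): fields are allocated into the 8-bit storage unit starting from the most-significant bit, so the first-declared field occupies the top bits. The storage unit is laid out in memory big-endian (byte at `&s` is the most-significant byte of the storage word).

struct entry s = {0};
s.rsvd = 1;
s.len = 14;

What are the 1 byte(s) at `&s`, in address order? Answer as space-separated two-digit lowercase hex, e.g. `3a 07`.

rsvd (4b) val=1 bits=0x1 at bit 4: 0x10
len (4b) val=14 bits=0xe at bit 0: 0x1e
word = 0x1e → big-endian bytes:
  [0]=0x1e

1e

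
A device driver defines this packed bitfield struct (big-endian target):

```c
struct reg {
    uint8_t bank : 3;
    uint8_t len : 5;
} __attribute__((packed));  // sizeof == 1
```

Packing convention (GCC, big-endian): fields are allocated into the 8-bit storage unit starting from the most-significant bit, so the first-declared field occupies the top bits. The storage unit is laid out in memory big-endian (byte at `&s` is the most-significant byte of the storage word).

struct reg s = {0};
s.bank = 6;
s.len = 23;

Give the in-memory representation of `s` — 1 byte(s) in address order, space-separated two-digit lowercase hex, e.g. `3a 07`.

bank:3 = 6 → 0x6 << 5 → word 0xc0
len:5 = 23 → 0x17 << 0 → word 0xd7
word = 0xd7 → big-endian bytes:
  [0]=0xd7

d7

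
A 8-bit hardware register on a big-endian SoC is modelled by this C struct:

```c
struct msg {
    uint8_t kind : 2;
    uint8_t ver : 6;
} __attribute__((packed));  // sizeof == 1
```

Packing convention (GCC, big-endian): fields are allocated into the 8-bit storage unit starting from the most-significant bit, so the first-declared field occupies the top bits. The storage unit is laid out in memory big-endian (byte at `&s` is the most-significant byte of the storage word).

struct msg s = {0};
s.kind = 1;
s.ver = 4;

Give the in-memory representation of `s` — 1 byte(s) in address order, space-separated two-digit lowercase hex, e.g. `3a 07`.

[6+:2] kind=1 & 0x3 = 0x1; word=0x40
[0+:6] ver=4 & 0x3f = 0x4; word=0x44
word = 0x44 → big-endian bytes:
  [0]=0x44

44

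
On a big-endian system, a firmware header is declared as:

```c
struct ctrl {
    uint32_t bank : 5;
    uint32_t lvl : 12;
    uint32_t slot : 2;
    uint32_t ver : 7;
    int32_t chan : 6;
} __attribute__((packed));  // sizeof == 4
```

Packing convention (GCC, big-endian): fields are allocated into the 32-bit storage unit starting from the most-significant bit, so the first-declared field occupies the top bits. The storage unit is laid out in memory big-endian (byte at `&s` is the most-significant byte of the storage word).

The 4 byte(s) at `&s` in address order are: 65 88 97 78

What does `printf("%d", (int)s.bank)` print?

12

[0]=0x65 [1]=0x88 [2]=0x97 [3]=0x78 (big-endian) → word 0x65889778
bank:5 @ bit 27 → (0x65889778>>27)&0x1f = 0xc  ←
lvl:12 @ bit 15 → (0x65889778>>15)&0xfff = 0xb11
slot:2 @ bit 13 → (0x65889778>>13)&0x3 = 0x0
ver:7 @ bit 6 → (0x65889778>>6)&0x7f = 0x5d
chan:6 @ bit 0 → (0x65889778>>0)&0x3f = 0x38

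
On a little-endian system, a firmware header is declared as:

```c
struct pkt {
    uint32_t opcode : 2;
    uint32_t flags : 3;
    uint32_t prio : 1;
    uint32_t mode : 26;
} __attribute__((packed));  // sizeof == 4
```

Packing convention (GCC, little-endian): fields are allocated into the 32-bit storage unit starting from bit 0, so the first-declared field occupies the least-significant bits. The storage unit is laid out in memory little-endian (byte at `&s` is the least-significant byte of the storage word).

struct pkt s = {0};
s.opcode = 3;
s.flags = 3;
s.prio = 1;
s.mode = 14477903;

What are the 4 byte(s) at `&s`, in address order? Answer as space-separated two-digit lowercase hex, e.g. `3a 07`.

ef 93 3a 37

opcode:2 = 3 → 0x3 << 0 → word 0x00000003
flags:3 = 3 → 0x3 << 2 → word 0x0000000f
prio:1 = 1 → 0x1 << 5 → word 0x0000002f
mode:26 = 14477903 → 0xdcea4f << 6 → word 0x373a93ef
word = 0x373a93ef → little-endian bytes:
  [0]=0xef  [1]=0x93  [2]=0x3a  [3]=0x37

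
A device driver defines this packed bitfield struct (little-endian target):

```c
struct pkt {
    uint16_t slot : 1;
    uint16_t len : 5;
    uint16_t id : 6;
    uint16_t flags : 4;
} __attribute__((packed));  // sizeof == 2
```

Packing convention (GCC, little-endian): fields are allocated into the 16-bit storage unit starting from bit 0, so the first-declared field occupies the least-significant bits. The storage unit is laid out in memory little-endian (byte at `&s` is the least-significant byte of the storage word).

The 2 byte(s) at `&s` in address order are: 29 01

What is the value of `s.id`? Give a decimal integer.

4

[0]=0x29 [1]=0x01 (little-endian) → word 0x0129
slot:1 @ bit 0 → (0x0129>>0)&0x1 = 0x1
len:5 @ bit 1 → (0x0129>>1)&0x1f = 0x14
id:6 @ bit 6 → (0x0129>>6)&0x3f = 0x4  ←
flags:4 @ bit 12 → (0x0129>>12)&0xf = 0x0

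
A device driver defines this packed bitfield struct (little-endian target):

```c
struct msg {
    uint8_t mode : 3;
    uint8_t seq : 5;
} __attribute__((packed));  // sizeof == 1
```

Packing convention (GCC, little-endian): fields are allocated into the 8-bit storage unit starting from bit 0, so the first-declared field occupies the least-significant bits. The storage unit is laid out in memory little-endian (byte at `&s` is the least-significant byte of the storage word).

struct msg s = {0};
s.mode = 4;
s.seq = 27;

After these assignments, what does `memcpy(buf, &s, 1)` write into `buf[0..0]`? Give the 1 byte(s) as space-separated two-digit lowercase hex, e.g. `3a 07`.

dc

[0+:3] mode=4 & 0x7 = 0x4; word=0x04
[3+:5] seq=27 & 0x1f = 0x1b; word=0xdc
word = 0xdc → little-endian bytes:
  [0]=0xdc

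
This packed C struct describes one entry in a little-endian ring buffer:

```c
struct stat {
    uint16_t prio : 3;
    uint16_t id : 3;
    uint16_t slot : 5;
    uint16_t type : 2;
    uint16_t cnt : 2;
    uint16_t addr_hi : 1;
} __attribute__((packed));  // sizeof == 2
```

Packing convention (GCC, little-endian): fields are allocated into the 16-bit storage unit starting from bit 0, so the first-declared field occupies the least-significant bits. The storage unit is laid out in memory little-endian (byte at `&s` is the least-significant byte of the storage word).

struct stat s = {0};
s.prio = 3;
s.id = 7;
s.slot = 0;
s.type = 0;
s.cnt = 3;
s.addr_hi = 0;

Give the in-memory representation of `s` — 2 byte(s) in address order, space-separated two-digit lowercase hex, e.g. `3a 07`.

3b 60

[0+:3] prio=3 & 0x7 = 0x3; word=0x0003
[3+:3] id=7 & 0x7 = 0x7; word=0x003b
[6+:5] slot=0 & 0x1f = 0x0; word=0x003b
[11+:2] type=0 & 0x3 = 0x0; word=0x003b
[13+:2] cnt=3 & 0x3 = 0x3; word=0x603b
[15+:1] addr_hi=0 & 0x1 = 0x0; word=0x603b
word = 0x603b → little-endian bytes:
  [0]=0x3b  [1]=0x60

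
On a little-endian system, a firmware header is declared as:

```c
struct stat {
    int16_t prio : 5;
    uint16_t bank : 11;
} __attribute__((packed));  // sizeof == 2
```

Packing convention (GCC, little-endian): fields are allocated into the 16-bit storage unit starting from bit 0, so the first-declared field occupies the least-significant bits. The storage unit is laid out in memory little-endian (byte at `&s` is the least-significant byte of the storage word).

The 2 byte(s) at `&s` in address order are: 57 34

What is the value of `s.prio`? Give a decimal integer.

-9

[0]=0x57 [1]=0x34 (little-endian) → word 0x3457
prio [0+:5] = (word>>0) & 0x1f = 23  ←
bank [5+:11] = (word>>5) & 0x7ff = 418
prio signed 5b, MSB=1: 23 - 32 = -9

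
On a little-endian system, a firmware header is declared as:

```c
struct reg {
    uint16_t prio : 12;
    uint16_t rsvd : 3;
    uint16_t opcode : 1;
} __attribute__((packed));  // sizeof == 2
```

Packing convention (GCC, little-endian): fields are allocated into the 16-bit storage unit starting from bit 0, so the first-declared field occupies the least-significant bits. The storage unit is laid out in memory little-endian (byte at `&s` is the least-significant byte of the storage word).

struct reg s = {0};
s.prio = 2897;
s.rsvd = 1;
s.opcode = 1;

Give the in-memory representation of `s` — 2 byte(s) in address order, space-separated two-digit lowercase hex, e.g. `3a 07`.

prio (12b) val=2897 bits=0xb51 at bit 0: 0x0b51
rsvd (3b) val=1 bits=0x1 at bit 12: 0x1b51
opcode (1b) val=1 bits=0x1 at bit 15: 0x9b51
word = 0x9b51 → little-endian bytes:
  [0]=0x51  [1]=0x9b

51 9b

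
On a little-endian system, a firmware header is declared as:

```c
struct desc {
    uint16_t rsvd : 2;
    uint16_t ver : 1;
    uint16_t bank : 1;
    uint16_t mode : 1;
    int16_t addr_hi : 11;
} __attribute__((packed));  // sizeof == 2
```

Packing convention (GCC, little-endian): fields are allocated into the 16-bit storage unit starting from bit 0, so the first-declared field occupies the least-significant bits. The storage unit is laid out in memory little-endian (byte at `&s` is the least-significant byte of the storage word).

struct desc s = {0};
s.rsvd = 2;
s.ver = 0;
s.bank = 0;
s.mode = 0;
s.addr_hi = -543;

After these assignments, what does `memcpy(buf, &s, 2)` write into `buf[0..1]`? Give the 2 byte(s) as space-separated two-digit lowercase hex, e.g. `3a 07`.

22 bc

rsvd (2b) val=2 bits=0x2 at bit 0: 0x0002
ver (1b) val=0 bits=0x0 at bit 2: 0x0002
bank (1b) val=0 bits=0x0 at bit 3: 0x0002
mode (1b) val=0 bits=0x0 at bit 4: 0x0002
addr_hi (11b) val=-543 bits=0x5e1 at bit 5: 0xbc22
word = 0xbc22 → little-endian bytes:
  [0]=0x22  [1]=0xbc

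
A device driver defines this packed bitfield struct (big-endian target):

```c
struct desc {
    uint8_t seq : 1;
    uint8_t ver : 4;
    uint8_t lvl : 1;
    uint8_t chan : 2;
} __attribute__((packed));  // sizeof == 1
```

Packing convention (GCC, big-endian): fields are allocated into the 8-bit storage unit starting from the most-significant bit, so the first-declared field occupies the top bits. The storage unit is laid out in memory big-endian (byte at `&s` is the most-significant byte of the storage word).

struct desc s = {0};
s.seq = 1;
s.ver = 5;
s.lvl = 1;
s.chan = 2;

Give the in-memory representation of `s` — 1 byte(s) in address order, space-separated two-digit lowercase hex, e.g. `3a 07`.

[7+:1] seq=1 & 0x1 = 0x1; word=0x80
[3+:4] ver=5 & 0xf = 0x5; word=0xa8
[2+:1] lvl=1 & 0x1 = 0x1; word=0xac
[0+:2] chan=2 & 0x3 = 0x2; word=0xae
word = 0xae → big-endian bytes:
  [0]=0xae

ae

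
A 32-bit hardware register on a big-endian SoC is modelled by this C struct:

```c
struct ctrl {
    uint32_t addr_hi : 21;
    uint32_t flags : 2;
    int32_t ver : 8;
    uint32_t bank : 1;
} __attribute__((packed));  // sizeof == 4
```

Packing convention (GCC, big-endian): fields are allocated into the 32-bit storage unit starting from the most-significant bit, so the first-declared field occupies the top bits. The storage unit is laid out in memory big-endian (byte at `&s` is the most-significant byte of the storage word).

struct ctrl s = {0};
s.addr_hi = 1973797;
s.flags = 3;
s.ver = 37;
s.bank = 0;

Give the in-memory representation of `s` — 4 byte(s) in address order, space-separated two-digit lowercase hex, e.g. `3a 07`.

addr_hi:21 = 1973797 → 0x1e1e25 << 11 → word 0xf0f12800
flags:2 = 3 → 0x3 << 9 → word 0xf0f12e00
ver:8 = 37 → 0x25 << 1 → word 0xf0f12e4a
bank:1 = 0 → 0x0 << 0 → word 0xf0f12e4a
word = 0xf0f12e4a → big-endian bytes:
  [0]=0xf0  [1]=0xf1  [2]=0x2e  [3]=0x4a

f0 f1 2e 4a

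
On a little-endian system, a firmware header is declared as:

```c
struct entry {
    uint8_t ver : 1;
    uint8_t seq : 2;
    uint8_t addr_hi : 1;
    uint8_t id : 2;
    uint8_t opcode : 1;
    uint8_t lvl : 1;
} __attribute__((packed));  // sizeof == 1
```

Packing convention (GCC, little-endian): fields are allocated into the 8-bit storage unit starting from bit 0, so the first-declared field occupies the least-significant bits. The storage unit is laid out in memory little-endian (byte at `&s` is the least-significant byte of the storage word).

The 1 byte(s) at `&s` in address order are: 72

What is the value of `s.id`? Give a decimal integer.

[0]=0x72 (little-endian) → word 0x72
ver [0+:1] = (word>>0) & 0x1 = 0
seq [1+:2] = (word>>1) & 0x3 = 1
addr_hi [3+:1] = (word>>3) & 0x1 = 0
id [4+:2] = (word>>4) & 0x3 = 3  ←
opcode [6+:1] = (word>>6) & 0x1 = 1
lvl [7+:1] = (word>>7) & 0x1 = 0

3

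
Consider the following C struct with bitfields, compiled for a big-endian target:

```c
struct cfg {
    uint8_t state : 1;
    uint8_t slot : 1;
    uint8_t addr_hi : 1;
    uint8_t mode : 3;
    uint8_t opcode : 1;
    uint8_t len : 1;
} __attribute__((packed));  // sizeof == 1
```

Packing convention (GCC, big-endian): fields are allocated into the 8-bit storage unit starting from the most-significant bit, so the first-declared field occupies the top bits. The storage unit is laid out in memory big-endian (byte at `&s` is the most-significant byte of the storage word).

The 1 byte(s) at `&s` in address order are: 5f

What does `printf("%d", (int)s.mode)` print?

7

[0]=0x5f (big-endian) → word 0x5f
state:1 @ bit 7 → (0x5f>>7)&0x1 = 0x0
slot:1 @ bit 6 → (0x5f>>6)&0x1 = 0x1
addr_hi:1 @ bit 5 → (0x5f>>5)&0x1 = 0x0
mode:3 @ bit 2 → (0x5f>>2)&0x7 = 0x7  ←
opcode:1 @ bit 1 → (0x5f>>1)&0x1 = 0x1
len:1 @ bit 0 → (0x5f>>0)&0x1 = 0x1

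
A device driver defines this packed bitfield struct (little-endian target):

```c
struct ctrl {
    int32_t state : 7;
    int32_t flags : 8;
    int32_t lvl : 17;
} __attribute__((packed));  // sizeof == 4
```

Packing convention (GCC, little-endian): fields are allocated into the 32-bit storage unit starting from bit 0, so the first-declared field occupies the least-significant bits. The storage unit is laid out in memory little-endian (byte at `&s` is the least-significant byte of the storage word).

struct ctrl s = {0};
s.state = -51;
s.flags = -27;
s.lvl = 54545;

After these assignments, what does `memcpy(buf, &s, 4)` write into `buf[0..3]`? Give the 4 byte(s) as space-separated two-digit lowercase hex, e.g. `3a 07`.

cd f2 88 6a

[0+:7] state=-51 & 0x7f = 0x4d; word=0x0000004d
[7+:8] flags=-27 & 0xff = 0xe5; word=0x000072cd
[15+:17] lvl=54545 & 0x1ffff = 0xd511; word=0x6a88f2cd
word = 0x6a88f2cd → little-endian bytes:
  [0]=0xcd  [1]=0xf2  [2]=0x88  [3]=0x6a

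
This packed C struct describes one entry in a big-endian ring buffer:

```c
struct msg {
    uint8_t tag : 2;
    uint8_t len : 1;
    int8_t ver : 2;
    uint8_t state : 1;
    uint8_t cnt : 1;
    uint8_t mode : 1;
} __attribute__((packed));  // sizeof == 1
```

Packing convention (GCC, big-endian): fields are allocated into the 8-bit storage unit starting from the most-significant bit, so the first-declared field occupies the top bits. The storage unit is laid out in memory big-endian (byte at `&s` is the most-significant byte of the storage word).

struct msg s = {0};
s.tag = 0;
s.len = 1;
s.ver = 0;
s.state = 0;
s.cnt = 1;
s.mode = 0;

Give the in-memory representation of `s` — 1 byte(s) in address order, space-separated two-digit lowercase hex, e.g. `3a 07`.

[6+:2] tag=0 & 0x3 = 0x0; word=0x00
[5+:1] len=1 & 0x1 = 0x1; word=0x20
[3+:2] ver=0 & 0x3 = 0x0; word=0x20
[2+:1] state=0 & 0x1 = 0x0; word=0x20
[1+:1] cnt=1 & 0x1 = 0x1; word=0x22
[0+:1] mode=0 & 0x1 = 0x0; word=0x22
word = 0x22 → big-endian bytes:
  [0]=0x22

22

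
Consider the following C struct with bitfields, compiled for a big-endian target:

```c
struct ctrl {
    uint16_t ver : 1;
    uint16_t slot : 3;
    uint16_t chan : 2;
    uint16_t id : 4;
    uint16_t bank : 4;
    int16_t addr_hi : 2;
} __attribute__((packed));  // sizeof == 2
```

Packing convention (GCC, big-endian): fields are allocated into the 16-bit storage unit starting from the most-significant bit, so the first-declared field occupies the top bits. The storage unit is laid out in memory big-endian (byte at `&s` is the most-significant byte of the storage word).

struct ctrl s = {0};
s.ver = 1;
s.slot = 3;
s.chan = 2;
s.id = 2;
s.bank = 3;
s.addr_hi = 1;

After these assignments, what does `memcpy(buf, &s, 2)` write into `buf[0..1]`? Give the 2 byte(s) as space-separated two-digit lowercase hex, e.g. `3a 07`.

b8 8d

ver:1 = 1 → 0x1 << 15 → word 0x8000
slot:3 = 3 → 0x3 << 12 → word 0xb000
chan:2 = 2 → 0x2 << 10 → word 0xb800
id:4 = 2 → 0x2 << 6 → word 0xb880
bank:4 = 3 → 0x3 << 2 → word 0xb88c
addr_hi:2 = 1 → 0x1 << 0 → word 0xb88d
word = 0xb88d → big-endian bytes:
  [0]=0xb8  [1]=0x8d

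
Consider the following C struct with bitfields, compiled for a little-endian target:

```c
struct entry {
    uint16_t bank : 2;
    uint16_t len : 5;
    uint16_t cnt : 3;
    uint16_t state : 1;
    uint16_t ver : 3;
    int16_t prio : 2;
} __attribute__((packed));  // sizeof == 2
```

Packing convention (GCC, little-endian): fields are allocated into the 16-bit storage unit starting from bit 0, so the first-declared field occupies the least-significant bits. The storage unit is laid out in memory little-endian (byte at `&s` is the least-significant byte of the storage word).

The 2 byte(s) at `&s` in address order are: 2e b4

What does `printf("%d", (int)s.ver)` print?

6

[0]=0x2e [1]=0xb4 (little-endian) → word 0xb42e
bank:2 @ bit 0 → (0xb42e>>0)&0x3 = 0x2
len:5 @ bit 2 → (0xb42e>>2)&0x1f = 0xb
cnt:3 @ bit 7 → (0xb42e>>7)&0x7 = 0x0
state:1 @ bit 10 → (0xb42e>>10)&0x1 = 0x1
ver:3 @ bit 11 → (0xb42e>>11)&0x7 = 0x6  ←
prio:2 @ bit 14 → (0xb42e>>14)&0x3 = 0x2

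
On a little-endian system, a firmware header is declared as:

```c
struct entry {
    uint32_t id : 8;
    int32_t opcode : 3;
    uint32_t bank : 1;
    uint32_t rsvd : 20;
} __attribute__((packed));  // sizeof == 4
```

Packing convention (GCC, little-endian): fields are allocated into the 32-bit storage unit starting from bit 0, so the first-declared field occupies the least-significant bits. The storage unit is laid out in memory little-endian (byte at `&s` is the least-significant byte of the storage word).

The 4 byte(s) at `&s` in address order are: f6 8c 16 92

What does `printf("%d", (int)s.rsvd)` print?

598376

[0]=0xf6 [1]=0x8c [2]=0x16 [3]=0x92 (little-endian) → word 0x92168cf6
id:8 @ bit 0 → (0x92168cf6>>0)&0xff = 0xf6
opcode:3 @ bit 8 → (0x92168cf6>>8)&0x7 = 0x4
bank:1 @ bit 11 → (0x92168cf6>>11)&0x1 = 0x1
rsvd:20 @ bit 12 → (0x92168cf6>>12)&0xfffff = 0x92168  ←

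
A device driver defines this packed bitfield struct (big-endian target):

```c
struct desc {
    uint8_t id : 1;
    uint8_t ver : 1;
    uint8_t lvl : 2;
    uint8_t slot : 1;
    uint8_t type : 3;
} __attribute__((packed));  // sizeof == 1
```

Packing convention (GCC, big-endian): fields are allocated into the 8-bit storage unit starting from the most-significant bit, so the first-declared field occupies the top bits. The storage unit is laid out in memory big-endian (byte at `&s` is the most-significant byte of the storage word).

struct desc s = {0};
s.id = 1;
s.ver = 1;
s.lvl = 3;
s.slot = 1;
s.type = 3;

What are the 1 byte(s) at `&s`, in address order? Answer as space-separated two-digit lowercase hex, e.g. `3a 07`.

[7+:1] id=1 & 0x1 = 0x1; word=0x80
[6+:1] ver=1 & 0x1 = 0x1; word=0xc0
[4+:2] lvl=3 & 0x3 = 0x3; word=0xf0
[3+:1] slot=1 & 0x1 = 0x1; word=0xf8
[0+:3] type=3 & 0x7 = 0x3; word=0xfb
word = 0xfb → big-endian bytes:
  [0]=0xfb

fb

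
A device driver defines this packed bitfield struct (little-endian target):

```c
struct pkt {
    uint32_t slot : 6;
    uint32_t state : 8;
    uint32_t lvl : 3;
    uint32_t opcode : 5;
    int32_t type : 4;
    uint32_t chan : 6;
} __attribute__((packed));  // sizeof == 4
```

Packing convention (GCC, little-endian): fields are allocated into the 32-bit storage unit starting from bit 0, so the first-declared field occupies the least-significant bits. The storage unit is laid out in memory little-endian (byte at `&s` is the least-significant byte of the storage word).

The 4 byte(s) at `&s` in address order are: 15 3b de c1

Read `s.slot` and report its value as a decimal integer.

21

[0]=0x15 [1]=0x3b [2]=0xde [3]=0xc1 (little-endian) → word 0xc1de3b15
slot:6 @ bit 0 → (0xc1de3b15>>0)&0x3f = 0x15  ←
state:8 @ bit 6 → (0xc1de3b15>>6)&0xff = 0xec
lvl:3 @ bit 14 → (0xc1de3b15>>14)&0x7 = 0x0
opcode:5 @ bit 17 → (0xc1de3b15>>17)&0x1f = 0xf
type:4 @ bit 22 → (0xc1de3b15>>22)&0xf = 0x7
chan:6 @ bit 26 → (0xc1de3b15>>26)&0x3f = 0x30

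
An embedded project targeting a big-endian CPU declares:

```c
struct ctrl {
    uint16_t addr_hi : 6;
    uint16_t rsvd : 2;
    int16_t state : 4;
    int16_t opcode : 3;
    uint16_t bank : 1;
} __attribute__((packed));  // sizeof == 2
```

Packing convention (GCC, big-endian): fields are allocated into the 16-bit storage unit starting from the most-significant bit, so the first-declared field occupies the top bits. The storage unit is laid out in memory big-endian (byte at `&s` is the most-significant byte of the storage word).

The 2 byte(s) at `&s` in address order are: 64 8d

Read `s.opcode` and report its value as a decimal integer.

[0]=0x64 [1]=0x8d (big-endian) → word 0x648d
addr_hi [10+:6] = (word>>10) & 0x3f = 25
rsvd [8+:2] = (word>>8) & 0x3 = 0
state [4+:4] = (word>>4) & 0xf = 8
opcode [1+:3] = (word>>1) & 0x7 = 6  ←
bank [0+:1] = (word>>0) & 0x1 = 1
opcode signed 3b, MSB=1: 6 - 8 = -2

-2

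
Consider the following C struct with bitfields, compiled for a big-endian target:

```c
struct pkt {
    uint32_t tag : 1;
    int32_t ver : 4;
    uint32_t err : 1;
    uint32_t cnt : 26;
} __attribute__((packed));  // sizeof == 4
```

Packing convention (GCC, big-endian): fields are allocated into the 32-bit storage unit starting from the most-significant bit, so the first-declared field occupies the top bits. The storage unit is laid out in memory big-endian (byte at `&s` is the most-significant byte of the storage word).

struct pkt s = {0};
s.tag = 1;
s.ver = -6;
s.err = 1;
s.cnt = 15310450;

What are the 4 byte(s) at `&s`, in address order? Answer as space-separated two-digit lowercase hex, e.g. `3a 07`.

[31+:1] tag=1 & 0x1 = 0x1; word=0x80000000
[27+:4] ver=-6 & 0xf = 0xa; word=0xd0000000
[26+:1] err=1 & 0x1 = 0x1; word=0xd4000000
[0+:26] cnt=15310450 & 0x3ffffff = 0xe99e72; word=0xd4e99e72
word = 0xd4e99e72 → big-endian bytes:
  [0]=0xd4  [1]=0xe9  [2]=0x9e  [3]=0x72

d4 e9 9e 72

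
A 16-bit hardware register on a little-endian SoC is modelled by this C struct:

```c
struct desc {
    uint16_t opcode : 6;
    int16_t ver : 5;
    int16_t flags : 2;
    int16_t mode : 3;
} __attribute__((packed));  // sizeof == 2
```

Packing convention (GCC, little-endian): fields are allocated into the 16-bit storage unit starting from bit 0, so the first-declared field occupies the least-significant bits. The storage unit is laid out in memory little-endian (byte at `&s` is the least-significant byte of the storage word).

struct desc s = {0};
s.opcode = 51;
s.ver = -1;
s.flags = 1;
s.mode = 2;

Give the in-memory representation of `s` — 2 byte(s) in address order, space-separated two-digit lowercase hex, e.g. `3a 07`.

f3 4f

opcode:6 = 51 → 0x33 << 0 → word 0x0033
ver:5 = -1 → 0x1f << 6 → word 0x07f3
flags:2 = 1 → 0x1 << 11 → word 0x0ff3
mode:3 = 2 → 0x2 << 13 → word 0x4ff3
word = 0x4ff3 → little-endian bytes:
  [0]=0xf3  [1]=0x4f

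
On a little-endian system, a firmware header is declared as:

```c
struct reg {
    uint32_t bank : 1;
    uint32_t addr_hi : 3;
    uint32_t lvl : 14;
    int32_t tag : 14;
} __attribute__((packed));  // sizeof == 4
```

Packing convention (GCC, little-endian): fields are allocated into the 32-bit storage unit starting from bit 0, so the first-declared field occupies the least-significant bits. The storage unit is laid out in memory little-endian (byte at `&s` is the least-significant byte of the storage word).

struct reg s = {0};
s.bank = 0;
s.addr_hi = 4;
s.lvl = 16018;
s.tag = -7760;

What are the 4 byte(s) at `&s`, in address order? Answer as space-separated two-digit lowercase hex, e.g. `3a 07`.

bank (1b) val=0 bits=0x0 at bit 0: 0x00000000
addr_hi (3b) val=4 bits=0x4 at bit 1: 0x00000008
lvl (14b) val=16018 bits=0x3e92 at bit 4: 0x0003e928
tag (14b) val=-7760 bits=0x21b0 at bit 18: 0x86c3e928
word = 0x86c3e928 → little-endian bytes:
  [0]=0x28  [1]=0xe9  [2]=0xc3  [3]=0x86

28 e9 c3 86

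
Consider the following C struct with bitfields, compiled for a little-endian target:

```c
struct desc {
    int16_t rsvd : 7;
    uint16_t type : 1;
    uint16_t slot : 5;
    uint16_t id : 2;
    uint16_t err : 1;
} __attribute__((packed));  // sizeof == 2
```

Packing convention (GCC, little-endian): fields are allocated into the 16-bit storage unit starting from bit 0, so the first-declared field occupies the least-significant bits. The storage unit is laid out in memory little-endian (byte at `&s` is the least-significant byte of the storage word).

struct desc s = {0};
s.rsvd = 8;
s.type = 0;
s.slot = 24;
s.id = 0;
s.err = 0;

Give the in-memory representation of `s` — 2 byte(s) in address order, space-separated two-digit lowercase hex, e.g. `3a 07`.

[0+:7] rsvd=8 & 0x7f = 0x8; word=0x0008
[7+:1] type=0 & 0x1 = 0x0; word=0x0008
[8+:5] slot=24 & 0x1f = 0x18; word=0x1808
[13+:2] id=0 & 0x3 = 0x0; word=0x1808
[15+:1] err=0 & 0x1 = 0x0; word=0x1808
word = 0x1808 → little-endian bytes:
  [0]=0x08  [1]=0x18

08 18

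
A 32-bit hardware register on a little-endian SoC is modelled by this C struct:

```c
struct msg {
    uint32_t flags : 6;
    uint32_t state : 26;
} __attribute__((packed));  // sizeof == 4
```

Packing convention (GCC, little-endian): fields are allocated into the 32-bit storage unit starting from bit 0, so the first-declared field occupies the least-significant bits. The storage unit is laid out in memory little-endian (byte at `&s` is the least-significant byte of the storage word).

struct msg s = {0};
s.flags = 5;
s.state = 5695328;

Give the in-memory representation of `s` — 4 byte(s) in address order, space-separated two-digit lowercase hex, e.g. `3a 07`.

05 d8 b9 15

flags:6 = 5 → 0x5 << 0 → word 0x00000005
state:26 = 5695328 → 0x56e760 << 6 → word 0x15b9d805
word = 0x15b9d805 → little-endian bytes:
  [0]=0x05  [1]=0xd8  [2]=0xb9  [3]=0x15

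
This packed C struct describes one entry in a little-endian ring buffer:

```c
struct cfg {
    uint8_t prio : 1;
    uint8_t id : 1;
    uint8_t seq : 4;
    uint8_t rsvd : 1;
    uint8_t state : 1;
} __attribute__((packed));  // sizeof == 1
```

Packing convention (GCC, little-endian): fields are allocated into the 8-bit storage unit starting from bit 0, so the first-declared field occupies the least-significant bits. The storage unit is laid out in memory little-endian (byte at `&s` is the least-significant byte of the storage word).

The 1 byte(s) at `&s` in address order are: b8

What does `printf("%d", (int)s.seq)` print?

[0]=0xb8 (little-endian) → word 0xb8
prio [0+:1] = (word>>0) & 0x1 = 0
id [1+:1] = (word>>1) & 0x1 = 0
seq [2+:4] = (word>>2) & 0xf = 14  ←
rsvd [6+:1] = (word>>6) & 0x1 = 0
state [7+:1] = (word>>7) & 0x1 = 1

14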